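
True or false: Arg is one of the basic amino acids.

True

The basic amino acids are Lys (K), Arg (R), and His (H).
Arginine is in this group.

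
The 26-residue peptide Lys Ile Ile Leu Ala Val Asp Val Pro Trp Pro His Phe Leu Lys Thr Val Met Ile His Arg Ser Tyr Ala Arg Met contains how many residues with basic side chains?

K, R, and H are the three residues with basic side chains (ε-amine, guanidinium, and imidazole respectively).
Matching residues: Lys1, His12, Lys15, His20, Arg21, Arg25.

6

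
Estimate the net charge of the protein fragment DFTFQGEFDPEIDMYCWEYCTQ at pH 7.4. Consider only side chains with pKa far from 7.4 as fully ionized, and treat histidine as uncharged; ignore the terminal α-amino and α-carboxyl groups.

The side chains ionized at physiological pH are Lys/Arg (+1) and Asp/Glu (−1); with His treated as neutral, nothing else contributes.
Positive (K, R): none → +0.
Negative (D, E): D1, E7, D9, E11, D13, E18 → −6.
Net charge = (+0) + (−6) = −6.

-6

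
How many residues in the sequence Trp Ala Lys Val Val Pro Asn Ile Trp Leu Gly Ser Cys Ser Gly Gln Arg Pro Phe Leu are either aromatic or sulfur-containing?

Aromatic: F, W, Y. Sulfur-containing: C, M.
Aromatic residues here: Trp1, Trp9, Phe19 (3).
Sulfur-containing residues here: Cys13 (1).
The two groups share no amino acid, so total = 3 + 1 = 4.

4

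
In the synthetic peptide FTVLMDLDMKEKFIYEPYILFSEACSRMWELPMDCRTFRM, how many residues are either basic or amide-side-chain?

5

Basic: H, K, R. Amide-side-chain: N, Q.
Basic residues here: K10, K12, R27, R36, R39 (5).
Amide-side-chain residues here: none (0).
The two groups share no amino acid, so total = 5 + 0 = 5.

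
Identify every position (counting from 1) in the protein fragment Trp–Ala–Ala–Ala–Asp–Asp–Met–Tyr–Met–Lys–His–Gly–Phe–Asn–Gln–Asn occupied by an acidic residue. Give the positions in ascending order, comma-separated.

5, 6

The acidic residues are Asp (D) and Glu (E), whose side chains end in a carboxylate group.
Matching residues: Asp5, Asp6.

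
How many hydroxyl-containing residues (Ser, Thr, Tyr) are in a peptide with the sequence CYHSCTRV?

Matching residues: Y2, S4, T6.

3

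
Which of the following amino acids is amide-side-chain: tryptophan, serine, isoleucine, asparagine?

Only N (asparagine) and Q (glutamine) carry a side-chain carboxamide.
Of the listed options, only asparagine belongs to this group.

asparagine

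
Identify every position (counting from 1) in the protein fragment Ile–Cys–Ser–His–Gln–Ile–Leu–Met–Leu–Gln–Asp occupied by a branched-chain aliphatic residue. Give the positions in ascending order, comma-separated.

1, 6, 7, 9

Matching residues: Ile1, Ile6, Leu7, Leu9.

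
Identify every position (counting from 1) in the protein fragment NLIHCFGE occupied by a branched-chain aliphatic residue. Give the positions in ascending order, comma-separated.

V, L, and I make up the branched-chain aliphatic group.
Matching residues: L2, I3.

2, 3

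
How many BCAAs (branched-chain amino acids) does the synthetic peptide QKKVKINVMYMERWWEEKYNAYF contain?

3

The BCAAs are Val, Leu, and Ile — aliphatic side chains with a branch point.
Matching residues: V4, I6, V8.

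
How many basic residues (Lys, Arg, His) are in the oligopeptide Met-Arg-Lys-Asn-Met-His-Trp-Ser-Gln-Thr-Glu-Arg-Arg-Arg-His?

Matching residues: Arg2, Lys3, His6, Arg12, Arg13, Arg14, His15.

7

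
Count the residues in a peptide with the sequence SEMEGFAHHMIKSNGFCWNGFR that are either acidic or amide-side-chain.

4

Acidic: D, E. Amide-side-chain: N, Q.
Acidic residues here: E2, E4 (2).
Amide-side-chain residues here: N14, N19 (2).
The two groups share no amino acid, so total = 2 + 2 = 4.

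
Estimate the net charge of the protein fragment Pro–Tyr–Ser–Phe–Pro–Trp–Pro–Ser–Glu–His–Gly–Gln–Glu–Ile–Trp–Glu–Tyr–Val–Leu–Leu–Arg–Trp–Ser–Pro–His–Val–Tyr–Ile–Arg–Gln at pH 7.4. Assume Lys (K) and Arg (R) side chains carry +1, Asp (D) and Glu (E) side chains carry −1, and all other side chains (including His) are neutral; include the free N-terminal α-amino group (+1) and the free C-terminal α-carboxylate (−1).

-1

Positive (K, R): Arg21, Arg29 → +2.
Negative (D, E): Glu9, Glu13, Glu16 → −3.
The N-terminus (+1) and C-terminus (−1) cancel.
Net charge = (+2) + (−3) = −1.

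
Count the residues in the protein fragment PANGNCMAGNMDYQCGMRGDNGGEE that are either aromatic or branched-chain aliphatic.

Aromatic: F, W, Y. Branched-chain aliphatic: I, L, V.
Aromatic residues here: Y13 (1).
Branched-chain aliphatic residues here: none (0).
The two groups share no amino acid, so total = 1 + 0 = 1.

1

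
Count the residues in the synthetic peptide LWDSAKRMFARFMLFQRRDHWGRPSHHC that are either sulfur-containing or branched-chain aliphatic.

5

Sulfur-containing: C, M. Branched-chain aliphatic: I, L, V.
Sulfur-containing residues here: M8, M13, C28 (3).
Branched-chain aliphatic residues here: L1, L14 (2).
The two groups share no amino acid, so total = 3 + 2 = 5.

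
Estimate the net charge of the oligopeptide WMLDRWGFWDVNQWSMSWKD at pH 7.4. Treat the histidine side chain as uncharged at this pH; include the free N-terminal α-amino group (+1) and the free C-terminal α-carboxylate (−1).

At pH ~7.4 the Lys and Arg side chains are protonated (+1), the Asp and Glu side chains are deprotonated (−1), and with His taken as neutral all other side chains carry no charge.
Positive (K, R): R5, K19 → +2.
Negative (D, E): D4, D10, D20 → −3.
The N-terminus (+1) and C-terminus (−1) cancel.
Net charge = (+2) + (−3) = −1.

-1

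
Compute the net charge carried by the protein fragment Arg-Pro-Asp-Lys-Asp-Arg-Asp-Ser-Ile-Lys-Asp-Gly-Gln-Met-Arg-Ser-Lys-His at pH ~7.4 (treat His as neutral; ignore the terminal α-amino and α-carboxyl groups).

Near pH 7.4, K and R contribute +1 each, D and E contribute −1 each, and every other side chain (His included, as stated) is uncharged.
Positive (K, R): Arg1, Lys4, Arg6, Lys10, Arg15, Lys17 → +6.
Negative (D, E): Asp3, Asp5, Asp7, Asp11 → −4.
Net charge = (+6) + (−4) = +2.

+2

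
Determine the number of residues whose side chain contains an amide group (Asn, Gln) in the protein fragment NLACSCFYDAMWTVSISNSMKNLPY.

Matching residues: N1, N18, N22.

3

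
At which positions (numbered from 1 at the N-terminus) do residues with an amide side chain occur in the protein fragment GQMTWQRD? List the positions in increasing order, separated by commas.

2, 6

The amide-side-chain residues are Asn (N) and Gln (Q).
Matching residues: Q2, Q6.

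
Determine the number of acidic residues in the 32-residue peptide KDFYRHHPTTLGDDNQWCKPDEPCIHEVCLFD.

7

Only D (aspartate) and E (glutamate) carry a side-chain carboxylic acid.
Matching residues: D2, D13, D14, D21, E22, E27, D32.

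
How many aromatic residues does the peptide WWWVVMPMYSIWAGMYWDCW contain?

8

The aromatic amino acids are Phe (F, benzyl), Trp (W, indole), and Tyr (Y, phenol).
Matching residues: W1, W2, W3, Y9, W12, Y16, W17, W20.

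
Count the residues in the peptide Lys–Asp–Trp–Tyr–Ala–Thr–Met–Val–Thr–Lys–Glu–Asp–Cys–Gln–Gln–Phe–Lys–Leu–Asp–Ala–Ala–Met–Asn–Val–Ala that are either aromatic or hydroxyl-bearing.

Aromatic: F, W, Y. Hydroxyl-bearing: S, T, Y.
Aromatic residues here: Trp3, Tyr4, Phe16 (3).
Hydroxyl-bearing residues here: Tyr4, Thr6, Thr9 (3).
Y is in both groups, so the 1 Y residue must not be double-counted.
Total = 3 + 3 − 1 = 5.

5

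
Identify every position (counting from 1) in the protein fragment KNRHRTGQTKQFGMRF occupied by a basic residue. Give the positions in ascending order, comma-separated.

Lysine (K), arginine (R), and histidine (H) have basic, nitrogen-containing side chains.
Matching residues: K1, R3, H4, R5, K10, R15.

1, 3, 4, 5, 10, 15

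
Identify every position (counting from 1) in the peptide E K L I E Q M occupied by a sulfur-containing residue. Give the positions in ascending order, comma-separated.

Only Cys (C) and Met (M) have a sulfur atom in the side chain.
Matching residues: M7.

7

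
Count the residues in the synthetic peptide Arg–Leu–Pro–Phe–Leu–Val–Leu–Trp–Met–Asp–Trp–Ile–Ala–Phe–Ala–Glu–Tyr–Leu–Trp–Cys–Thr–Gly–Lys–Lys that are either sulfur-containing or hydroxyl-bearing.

Sulfur-containing: C, M. Hydroxyl-bearing: S, T, Y.
Sulfur-containing residues here: Met9, Cys20 (2).
Hydroxyl-bearing residues here: Tyr17, Thr21 (2).
The two groups share no amino acid, so total = 2 + 2 = 4.

4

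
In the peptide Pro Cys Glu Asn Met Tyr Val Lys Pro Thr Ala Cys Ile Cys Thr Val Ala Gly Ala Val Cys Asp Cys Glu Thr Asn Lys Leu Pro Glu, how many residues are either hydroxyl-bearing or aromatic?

Hydroxyl-bearing: S, T, Y. Aromatic: F, W, Y.
Hydroxyl-bearing residues here: Tyr6, Thr10, Thr15, Thr25 (4).
Aromatic residues here: Tyr6 (1).
Y is in both groups, so the 1 Y residue must not be double-counted.
Total = 4 + 1 − 1 = 4.

4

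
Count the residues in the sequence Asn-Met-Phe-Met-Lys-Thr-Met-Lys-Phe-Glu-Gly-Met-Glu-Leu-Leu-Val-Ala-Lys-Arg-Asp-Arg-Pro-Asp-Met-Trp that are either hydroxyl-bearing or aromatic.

4

Hydroxyl-bearing: S, T, Y. Aromatic: F, W, Y.
Hydroxyl-bearing residues here: Thr6 (1).
Aromatic residues here: Phe3, Phe9, Trp25 (3).
(Y belongs to both groups, but none appear in this sequence.) Total = 1 + 3 = 4.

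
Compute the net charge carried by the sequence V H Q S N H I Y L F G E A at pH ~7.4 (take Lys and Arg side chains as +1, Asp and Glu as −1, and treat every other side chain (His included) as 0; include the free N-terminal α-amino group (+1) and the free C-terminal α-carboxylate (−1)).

Positive (K, R): none → +0.
Negative (D, E): E12 → −1.
The N-terminus (+1) and C-terminus (−1) cancel.
Net charge = (+0) + (−1) = −1.

-1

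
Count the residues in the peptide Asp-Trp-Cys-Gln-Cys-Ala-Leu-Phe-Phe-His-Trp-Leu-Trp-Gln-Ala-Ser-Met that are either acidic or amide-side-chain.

3

Acidic: D, E. Amide-side-chain: N, Q.
Acidic residues here: Asp1 (1).
Amide-side-chain residues here: Gln4, Gln14 (2).
The two groups share no amino acid, so total = 1 + 2 = 3.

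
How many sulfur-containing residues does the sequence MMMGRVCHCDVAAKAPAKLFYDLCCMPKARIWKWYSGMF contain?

9

The sulfur-bearing residues are cysteine (–SH) and methionine (–S–CH₃).
Matching residues: M1, M2, M3, C7, C9, C24, C25, M26, M38.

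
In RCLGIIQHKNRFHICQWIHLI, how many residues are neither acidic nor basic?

Acidic: D, E. Basic: K, R, H. All other residues are neither.
Matching residues: C2, L3, G4, I5, I6, Q7, N10, F12, I14, C15, Q16, W17, I18, L20, I21.

15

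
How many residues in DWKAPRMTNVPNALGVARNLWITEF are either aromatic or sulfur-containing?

4

Aromatic: F, W, Y. Sulfur-containing: C, M.
Aromatic residues here: W2, W21, F25 (3).
Sulfur-containing residues here: M7 (1).
The two groups share no amino acid, so total = 3 + 1 = 4.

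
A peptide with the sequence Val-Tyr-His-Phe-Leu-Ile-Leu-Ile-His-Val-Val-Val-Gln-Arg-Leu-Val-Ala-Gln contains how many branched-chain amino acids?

10

The BCAAs are Val, Leu, and Ile — aliphatic side chains with a branch point.
Matching residues: Val1, Leu5, Ile6, Leu7, Ile8, Val10, Val11, Val12, Leu15, Val16.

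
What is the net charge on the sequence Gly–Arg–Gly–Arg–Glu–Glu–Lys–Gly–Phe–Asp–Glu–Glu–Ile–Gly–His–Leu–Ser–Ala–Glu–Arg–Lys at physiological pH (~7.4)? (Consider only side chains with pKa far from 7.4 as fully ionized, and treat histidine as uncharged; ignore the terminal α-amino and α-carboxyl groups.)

At pH ~7.4 the Lys and Arg side chains are protonated (+1), the Asp and Glu side chains are deprotonated (−1), and with His taken as neutral all other side chains carry no charge.
Positive (K, R): Arg2, Arg4, Lys7, Arg20, Lys21 → +5.
Negative (D, E): Glu5, Glu6, Asp10, Glu11, Glu12, Glu19 → −6.
Net charge = (+5) + (−6) = −1.

-1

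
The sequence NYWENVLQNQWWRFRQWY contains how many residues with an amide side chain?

6

Asparagine (N) and glutamine (Q) have uncharged amide side chains.
Matching residues: N1, N5, Q8, N9, Q10, Q16.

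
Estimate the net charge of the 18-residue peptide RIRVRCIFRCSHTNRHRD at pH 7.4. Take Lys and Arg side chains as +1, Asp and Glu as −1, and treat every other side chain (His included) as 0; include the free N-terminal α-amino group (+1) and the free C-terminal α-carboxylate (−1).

+5

Positive (K, R): R1, R3, R5, R9, R15, R17 → +6.
Negative (D, E): D18 → −1.
The N-terminus (+1) and C-terminus (−1) cancel.
Net charge = (+6) + (−1) = +5.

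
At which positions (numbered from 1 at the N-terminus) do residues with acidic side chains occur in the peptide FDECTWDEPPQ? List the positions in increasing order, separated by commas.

2, 3, 7, 8

Only D (aspartate) and E (glutamate) carry a side-chain carboxylic acid.
Matching residues: D2, E3, D7, E8.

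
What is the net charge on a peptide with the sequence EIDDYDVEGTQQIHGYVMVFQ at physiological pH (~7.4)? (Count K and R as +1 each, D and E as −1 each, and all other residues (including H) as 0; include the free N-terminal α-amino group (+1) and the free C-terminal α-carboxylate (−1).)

Positive (K, R): none → +0.
Negative (D, E): E1, D3, D4, D6, E8 → −5.
The N-terminus (+1) and C-terminus (−1) cancel.
Net charge = (+0) + (−5) = −5.

-5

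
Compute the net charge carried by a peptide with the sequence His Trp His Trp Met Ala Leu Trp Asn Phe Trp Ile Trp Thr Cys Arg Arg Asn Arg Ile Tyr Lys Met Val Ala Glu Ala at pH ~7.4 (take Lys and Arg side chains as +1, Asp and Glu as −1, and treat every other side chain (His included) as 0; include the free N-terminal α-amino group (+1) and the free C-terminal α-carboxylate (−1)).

Positive (K, R): Arg16, Arg17, Arg19, Lys22 → +4.
Negative (D, E): Glu26 → −1.
The N-terminus (+1) and C-terminus (−1) cancel.
Net charge = (+4) + (−1) = +3.

+3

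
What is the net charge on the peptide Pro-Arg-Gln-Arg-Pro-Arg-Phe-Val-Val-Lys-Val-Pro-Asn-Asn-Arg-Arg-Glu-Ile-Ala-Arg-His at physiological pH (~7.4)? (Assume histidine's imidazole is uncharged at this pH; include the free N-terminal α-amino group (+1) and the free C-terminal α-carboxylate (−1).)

At pH ~7.4 the Lys and Arg side chains are protonated (+1), the Asp and Glu side chains are deprotonated (−1), and with His taken as neutral all other side chains carry no charge.
Positive (K, R): Arg2, Arg4, Arg6, Lys10, Arg15, Arg16, Arg20 → +7.
Negative (D, E): Glu17 → −1.
The N-terminus (+1) and C-terminus (−1) cancel.
Net charge = (+7) + (−1) = +6.

+6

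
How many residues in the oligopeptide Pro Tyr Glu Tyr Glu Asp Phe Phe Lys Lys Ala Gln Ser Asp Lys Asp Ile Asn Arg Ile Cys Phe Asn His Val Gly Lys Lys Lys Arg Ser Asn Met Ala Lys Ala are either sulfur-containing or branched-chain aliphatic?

5

Sulfur-containing: C, M. Branched-chain aliphatic: I, L, V.
Sulfur-containing residues here: Cys21, Met33 (2).
Branched-chain aliphatic residues here: Ile17, Ile20, Val25 (3).
The two groups share no amino acid, so total = 2 + 3 = 5.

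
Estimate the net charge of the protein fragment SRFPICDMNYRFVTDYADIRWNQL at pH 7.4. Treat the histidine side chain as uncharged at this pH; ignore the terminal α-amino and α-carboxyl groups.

At pH ~7.4 the Lys and Arg side chains are protonated (+1), the Asp and Glu side chains are deprotonated (−1), and with His taken as neutral all other side chains carry no charge.
Positive (K, R): R2, R11, R20 → +3.
Negative (D, E): D7, D15, D18 → −3.
Net charge = (+3) + (−3) = 0.

0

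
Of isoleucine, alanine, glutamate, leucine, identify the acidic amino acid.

Aspartate (D) and glutamate (E) have carboxylic-acid side chains and are the acidic amino acids.
Of the listed options, only glutamate belongs to this group.

glutamate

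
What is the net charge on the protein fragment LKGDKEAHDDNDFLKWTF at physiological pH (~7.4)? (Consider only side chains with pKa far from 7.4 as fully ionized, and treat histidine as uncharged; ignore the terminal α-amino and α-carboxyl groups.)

-2

Near pH 7.4, K and R contribute +1 each, D and E contribute −1 each, and every other side chain (His included, as stated) is uncharged.
Positive (K, R): K2, K5, K15 → +3.
Negative (D, E): D4, E6, D9, D10, D12 → −5.
Net charge = (+3) + (−5) = −2.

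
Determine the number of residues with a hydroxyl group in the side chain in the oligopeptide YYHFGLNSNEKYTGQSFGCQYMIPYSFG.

The –OH-bearing residues are Ser, Thr (aliphatic alcohols), and Tyr (phenol).
Matching residues: Y1, Y2, S8, Y12, T13, S16, Y21, Y25, S26.

9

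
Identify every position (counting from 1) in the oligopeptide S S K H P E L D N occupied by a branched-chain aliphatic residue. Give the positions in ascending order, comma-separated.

The BCAAs are Val, Leu, and Ile — aliphatic side chains with a branch point.
Matching residues: L7.

7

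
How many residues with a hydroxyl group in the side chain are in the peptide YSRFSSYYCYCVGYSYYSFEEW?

12

Serine (S), threonine (T), and tyrosine (Y) each carry a hydroxyl group on the side chain.
Matching residues: Y1, S2, S5, S6, Y7, Y8, Y10, Y14, S15, Y16, Y17, S18.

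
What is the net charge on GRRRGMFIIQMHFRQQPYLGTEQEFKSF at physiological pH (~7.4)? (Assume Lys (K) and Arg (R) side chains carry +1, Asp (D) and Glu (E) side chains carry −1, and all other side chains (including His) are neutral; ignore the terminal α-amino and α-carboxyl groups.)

+3

Positive (K, R): R2, R3, R4, R14, K26 → +5.
Negative (D, E): E22, E24 → −2.
Net charge = (+5) + (−2) = +3.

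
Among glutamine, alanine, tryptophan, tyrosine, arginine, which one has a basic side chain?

arginine

Lysine (K), arginine (R), and histidine (H) have basic, nitrogen-containing side chains.
Of the listed options, only arginine belongs to this group.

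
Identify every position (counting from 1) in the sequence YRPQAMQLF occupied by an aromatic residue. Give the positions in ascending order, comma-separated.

1, 9

Phenylalanine (F), tryptophan (W), and tyrosine (Y) have aromatic ring side chains.
Matching residues: Y1, F9.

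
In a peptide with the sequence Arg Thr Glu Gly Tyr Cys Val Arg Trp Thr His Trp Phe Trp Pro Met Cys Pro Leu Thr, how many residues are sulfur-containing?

Only Cys (C) and Met (M) have a sulfur atom in the side chain.
Matching residues: Cys6, Met16, Cys17.

3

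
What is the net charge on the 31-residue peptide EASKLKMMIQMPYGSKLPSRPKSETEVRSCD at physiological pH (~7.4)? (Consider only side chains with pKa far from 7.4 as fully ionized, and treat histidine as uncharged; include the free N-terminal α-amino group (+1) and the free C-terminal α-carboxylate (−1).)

Near pH 7.4, K and R contribute +1 each, D and E contribute −1 each, and every other side chain (His included, as stated) is uncharged.
Positive (K, R): K4, K6, K16, R20, K22, R28 → +6.
Negative (D, E): E1, E24, E26, D31 → −4.
The N-terminus (+1) and C-terminus (−1) cancel.
Net charge = (+6) + (−4) = +2.

+2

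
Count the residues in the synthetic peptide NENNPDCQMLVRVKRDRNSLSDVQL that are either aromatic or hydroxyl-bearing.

2

Aromatic: F, W, Y. Hydroxyl-bearing: S, T, Y.
Aromatic residues here: none (0).
Hydroxyl-bearing residues here: S19, S21 (2).
(Y belongs to both groups, but none appear in this sequence.) Total = 0 + 2 = 2.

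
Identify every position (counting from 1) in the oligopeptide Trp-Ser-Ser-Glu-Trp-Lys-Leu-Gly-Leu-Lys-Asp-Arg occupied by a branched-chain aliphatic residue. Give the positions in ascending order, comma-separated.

7, 9

Matching residues: Leu7, Leu9.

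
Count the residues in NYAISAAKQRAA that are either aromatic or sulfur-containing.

1

Aromatic: F, W, Y. Sulfur-containing: C, M.
Aromatic residues here: Y2 (1).
Sulfur-containing residues here: none (0).
The two groups share no amino acid, so total = 1 + 0 = 1.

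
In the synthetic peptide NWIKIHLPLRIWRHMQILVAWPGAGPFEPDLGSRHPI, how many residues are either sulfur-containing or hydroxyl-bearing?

Sulfur-containing: C, M. Hydroxyl-bearing: S, T, Y.
Sulfur-containing residues here: M15 (1).
Hydroxyl-bearing residues here: S33 (1).
The two groups share no amino acid, so total = 1 + 1 = 2.

2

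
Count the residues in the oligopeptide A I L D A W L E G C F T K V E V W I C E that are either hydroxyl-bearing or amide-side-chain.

Hydroxyl-bearing: S, T, Y. Amide-side-chain: N, Q.
Hydroxyl-bearing residues here: T12 (1).
Amide-side-chain residues here: none (0).
The two groups share no amino acid, so total = 1 + 0 = 1.

1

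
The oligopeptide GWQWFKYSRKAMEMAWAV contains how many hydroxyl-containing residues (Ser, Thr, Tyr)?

Matching residues: Y7, S8.

2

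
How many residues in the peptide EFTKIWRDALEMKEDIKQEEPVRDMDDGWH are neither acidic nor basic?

14

Acidic: D, E. Basic: K, R, H. All other residues are neither.
Matching residues: F2, T3, I5, W6, A9, L10, M12, I16, Q18, P21, V22, M25, G28, W29.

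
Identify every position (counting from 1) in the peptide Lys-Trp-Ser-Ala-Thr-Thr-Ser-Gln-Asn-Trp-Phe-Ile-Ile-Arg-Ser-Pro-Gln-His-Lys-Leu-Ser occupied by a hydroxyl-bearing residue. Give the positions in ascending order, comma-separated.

Serine (S), threonine (T), and tyrosine (Y) each carry a hydroxyl group on the side chain.
Matching residues: Ser3, Thr5, Thr6, Ser7, Ser15, Ser21.

3, 5, 6, 7, 15, 21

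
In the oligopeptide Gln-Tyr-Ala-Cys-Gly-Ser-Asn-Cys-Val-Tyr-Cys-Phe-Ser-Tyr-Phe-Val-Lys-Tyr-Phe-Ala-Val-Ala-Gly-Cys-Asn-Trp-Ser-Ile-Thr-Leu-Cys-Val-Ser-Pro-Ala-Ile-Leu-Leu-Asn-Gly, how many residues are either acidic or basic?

1

Acidic: D, E. Basic: H, K, R.
Acidic residues here: none (0).
Basic residues here: Lys17 (1).
The two groups share no amino acid, so total = 0 + 1 = 1.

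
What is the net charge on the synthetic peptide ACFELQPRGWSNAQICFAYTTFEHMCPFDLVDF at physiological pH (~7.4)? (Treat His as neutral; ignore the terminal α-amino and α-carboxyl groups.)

-3

Near pH 7.4, K and R contribute +1 each, D and E contribute −1 each, and every other side chain (His included, as stated) is uncharged.
Positive (K, R): R8 → +1.
Negative (D, E): E4, E23, D29, D32 → −4.
Net charge = (+1) + (−4) = −3.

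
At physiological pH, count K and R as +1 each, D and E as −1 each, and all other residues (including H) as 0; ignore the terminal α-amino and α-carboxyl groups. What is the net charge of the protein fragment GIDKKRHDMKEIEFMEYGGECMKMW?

-1

Positive (K, R): K4, K5, R6, K10, K23 → +5.
Negative (D, E): D3, D8, E11, E13, E16, E20 → −6.
Net charge = (+5) + (−6) = −1.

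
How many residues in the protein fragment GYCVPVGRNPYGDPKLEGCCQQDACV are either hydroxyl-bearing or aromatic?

Hydroxyl-bearing: S, T, Y. Aromatic: F, W, Y.
Hydroxyl-bearing residues here: Y2, Y11 (2).
Aromatic residues here: Y2, Y11 (2).
Y is in both groups, so the 2 Y residues must not be double-counted.
Total = 2 + 2 − 2 = 2.

2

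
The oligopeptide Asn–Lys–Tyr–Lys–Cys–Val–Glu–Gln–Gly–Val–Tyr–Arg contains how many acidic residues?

Only D (aspartate) and E (glutamate) carry a side-chain carboxylic acid.
Matching residues: Glu7.

1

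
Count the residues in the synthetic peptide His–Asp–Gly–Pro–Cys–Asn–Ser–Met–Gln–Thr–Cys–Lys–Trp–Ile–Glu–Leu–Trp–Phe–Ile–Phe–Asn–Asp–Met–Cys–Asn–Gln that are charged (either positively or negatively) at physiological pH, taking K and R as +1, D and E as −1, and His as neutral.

4

Charged side chains at pH ~7.4: K, R (positive); D, E (negative).
Matching residues: Asp2, Lys12, Glu15, Asp22.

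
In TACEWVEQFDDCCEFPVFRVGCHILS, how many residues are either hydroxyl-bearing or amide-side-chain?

3

Hydroxyl-bearing: S, T, Y. Amide-side-chain: N, Q.
Hydroxyl-bearing residues here: T1, S26 (2).
Amide-side-chain residues here: Q8 (1).
The two groups share no amino acid, so total = 2 + 1 = 3.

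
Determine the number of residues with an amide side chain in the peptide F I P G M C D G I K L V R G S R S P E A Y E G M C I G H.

0

The amide-side-chain residues are Asn (N) and Gln (Q).
None of the 28 residues belong to this group.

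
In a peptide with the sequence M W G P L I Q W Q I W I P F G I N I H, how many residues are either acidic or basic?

1

Acidic: D, E. Basic: H, K, R.
Acidic residues here: none (0).
Basic residues here: H19 (1).
The two groups share no amino acid, so total = 0 + 1 = 1.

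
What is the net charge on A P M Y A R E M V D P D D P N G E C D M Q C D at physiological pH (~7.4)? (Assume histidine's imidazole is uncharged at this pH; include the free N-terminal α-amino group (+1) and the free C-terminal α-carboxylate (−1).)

Near pH 7.4, K and R contribute +1 each, D and E contribute −1 each, and every other side chain (His included, as stated) is uncharged.
Positive (K, R): R6 → +1.
Negative (D, E): E7, D10, D12, D13, E17, D19, D23 → −7.
The N-terminus (+1) and C-terminus (−1) cancel.
Net charge = (+1) + (−7) = −6.

-6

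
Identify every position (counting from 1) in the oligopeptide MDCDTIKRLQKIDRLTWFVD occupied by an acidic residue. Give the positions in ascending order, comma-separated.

2, 4, 13, 20

Only D (aspartate) and E (glutamate) carry a side-chain carboxylic acid.
Matching residues: D2, D4, D13, D20.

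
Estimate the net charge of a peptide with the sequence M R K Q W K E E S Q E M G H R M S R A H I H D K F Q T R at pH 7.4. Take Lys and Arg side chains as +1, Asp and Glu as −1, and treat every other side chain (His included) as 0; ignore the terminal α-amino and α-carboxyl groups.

Positive (K, R): R2, K3, K6, R15, R18, K24, R28 → +7.
Negative (D, E): E7, E8, E11, D23 → −4.
Net charge = (+7) + (−4) = +3.

+3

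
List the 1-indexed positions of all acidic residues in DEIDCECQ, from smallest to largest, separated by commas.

1, 2, 4, 6

The acidic residues are Asp (D) and Glu (E), whose side chains end in a carboxylate group.
Matching residues: D1, E2, D4, E6.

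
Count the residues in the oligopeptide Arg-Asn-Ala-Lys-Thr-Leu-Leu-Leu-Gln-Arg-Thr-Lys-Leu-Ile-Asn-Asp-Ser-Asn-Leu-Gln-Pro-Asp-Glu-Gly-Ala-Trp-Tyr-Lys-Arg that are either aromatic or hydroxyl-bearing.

5

Aromatic: F, W, Y. Hydroxyl-bearing: S, T, Y.
Aromatic residues here: Trp26, Tyr27 (2).
Hydroxyl-bearing residues here: Thr5, Thr11, Ser17, Tyr27 (4).
Y is in both groups, so the 1 Y residue must not be double-counted.
Total = 2 + 4 − 1 = 5.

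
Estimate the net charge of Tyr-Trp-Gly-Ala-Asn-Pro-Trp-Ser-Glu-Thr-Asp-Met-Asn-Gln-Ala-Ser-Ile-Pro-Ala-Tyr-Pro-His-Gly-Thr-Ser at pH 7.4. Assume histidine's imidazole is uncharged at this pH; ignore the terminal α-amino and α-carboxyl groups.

-2

The side chains ionized at physiological pH are Lys/Arg (+1) and Asp/Glu (−1); with His treated as neutral, nothing else contributes.
Positive (K, R): none → +0.
Negative (D, E): Glu9, Asp11 → −2.
Net charge = (+0) + (−2) = −2.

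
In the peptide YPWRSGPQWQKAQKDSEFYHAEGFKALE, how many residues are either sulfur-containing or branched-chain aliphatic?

1

Sulfur-containing: C, M. Branched-chain aliphatic: I, L, V.
Sulfur-containing residues here: none (0).
Branched-chain aliphatic residues here: L27 (1).
The two groups share no amino acid, so total = 0 + 1 = 1.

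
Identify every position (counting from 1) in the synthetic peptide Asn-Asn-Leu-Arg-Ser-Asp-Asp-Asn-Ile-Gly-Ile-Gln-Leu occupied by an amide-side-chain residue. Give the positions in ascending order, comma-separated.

Only N (asparagine) and Q (glutamine) carry a side-chain carboxamide.
Matching residues: Asn1, Asn2, Asn8, Gln12.

1, 2, 8, 12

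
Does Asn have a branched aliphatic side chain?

V, L, and I make up the branched-chain aliphatic group.
Asparagine is not in this group.

No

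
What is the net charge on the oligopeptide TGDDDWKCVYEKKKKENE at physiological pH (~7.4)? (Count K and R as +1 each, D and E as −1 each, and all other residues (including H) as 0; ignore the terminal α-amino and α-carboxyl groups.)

Positive (K, R): K7, K12, K13, K14, K15 → +5.
Negative (D, E): D3, D4, D5, E11, E16, E18 → −6.
Net charge = (+5) + (−6) = −1.

-1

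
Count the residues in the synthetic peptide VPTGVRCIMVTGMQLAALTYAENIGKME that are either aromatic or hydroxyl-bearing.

4

Aromatic: F, W, Y. Hydroxyl-bearing: S, T, Y.
Aromatic residues here: Y20 (1).
Hydroxyl-bearing residues here: T3, T11, T19, Y20 (4).
Y is in both groups, so the 1 Y residue must not be double-counted.
Total = 1 + 4 − 1 = 4.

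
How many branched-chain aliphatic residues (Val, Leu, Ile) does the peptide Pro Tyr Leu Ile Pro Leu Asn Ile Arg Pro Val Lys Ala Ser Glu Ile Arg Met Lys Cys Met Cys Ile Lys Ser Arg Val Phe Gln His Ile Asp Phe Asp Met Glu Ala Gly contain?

9

Matching residues: Leu3, Ile4, Leu6, Ile8, Val11, Ile16, Ile23, Val27, Ile31.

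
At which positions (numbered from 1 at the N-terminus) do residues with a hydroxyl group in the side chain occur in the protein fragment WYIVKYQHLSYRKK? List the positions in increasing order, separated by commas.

Serine (S), threonine (T), and tyrosine (Y) each carry a hydroxyl group on the side chain.
Matching residues: Y2, Y6, S10, Y11.

2, 6, 10, 11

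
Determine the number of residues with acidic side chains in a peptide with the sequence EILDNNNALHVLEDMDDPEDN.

8

Aspartate (D) and glutamate (E) have carboxylic-acid side chains and are the acidic amino acids.
Matching residues: E1, D4, E13, D14, D16, D17, E19, D20.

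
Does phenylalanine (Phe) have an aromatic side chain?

F, W, and Y each carry an aromatic ring on the side chain.
Phenylalanine is in this group.

Yes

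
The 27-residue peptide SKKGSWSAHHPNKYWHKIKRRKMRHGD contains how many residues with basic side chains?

13

K, R, and H are the three residues with basic side chains (ε-amine, guanidinium, and imidazole respectively).
Matching residues: K2, K3, H9, H10, K13, H16, K17, K19, R20, R21, K22, R24, H25.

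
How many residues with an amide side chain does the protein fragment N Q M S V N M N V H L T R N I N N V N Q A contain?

9

The amide-side-chain residues are Asn (N) and Gln (Q).
Matching residues: N1, Q2, N6, N8, N14, N16, N17, N19, Q20.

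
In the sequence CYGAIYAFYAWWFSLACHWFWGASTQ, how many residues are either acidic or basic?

1

Acidic: D, E. Basic: H, K, R.
Acidic residues here: none (0).
Basic residues here: H18 (1).
The two groups share no amino acid, so total = 0 + 1 = 1.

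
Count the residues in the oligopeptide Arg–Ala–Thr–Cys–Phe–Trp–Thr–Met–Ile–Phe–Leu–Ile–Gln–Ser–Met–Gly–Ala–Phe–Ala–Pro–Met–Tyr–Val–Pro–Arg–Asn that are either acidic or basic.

2

Acidic: D, E. Basic: H, K, R.
Acidic residues here: none (0).
Basic residues here: Arg1, Arg25 (2).
The two groups share no amino acid, so total = 0 + 2 = 2.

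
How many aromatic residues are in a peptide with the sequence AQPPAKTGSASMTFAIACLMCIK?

Phenylalanine (F), tryptophan (W), and tyrosine (Y) have aromatic ring side chains.
Matching residues: F14.

1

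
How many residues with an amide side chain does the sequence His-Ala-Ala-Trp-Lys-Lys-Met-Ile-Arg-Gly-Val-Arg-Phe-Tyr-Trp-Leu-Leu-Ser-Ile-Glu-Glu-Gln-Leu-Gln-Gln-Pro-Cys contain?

The amide-side-chain residues are Asn (N) and Gln (Q).
Matching residues: Gln22, Gln24, Gln25.

3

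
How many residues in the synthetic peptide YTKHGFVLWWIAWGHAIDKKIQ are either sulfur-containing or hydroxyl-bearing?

Sulfur-containing: C, M. Hydroxyl-bearing: S, T, Y.
Sulfur-containing residues here: none (0).
Hydroxyl-bearing residues here: Y1, T2 (2).
The two groups share no amino acid, so total = 0 + 2 = 2.

2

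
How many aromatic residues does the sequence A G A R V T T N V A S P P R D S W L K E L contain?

Phenylalanine (F), tryptophan (W), and tyrosine (Y) have aromatic ring side chains.
Matching residues: W17.

1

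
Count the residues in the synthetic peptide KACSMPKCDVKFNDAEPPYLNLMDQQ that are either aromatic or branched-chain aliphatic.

5

Aromatic: F, W, Y. Branched-chain aliphatic: I, L, V.
Aromatic residues here: F12, Y19 (2).
Branched-chain aliphatic residues here: V10, L20, L22 (3).
The two groups share no amino acid, so total = 2 + 3 = 5.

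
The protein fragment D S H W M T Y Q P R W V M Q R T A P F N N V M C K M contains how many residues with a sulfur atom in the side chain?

5

Only Cys (C) and Met (M) have a sulfur atom in the side chain.
Matching residues: M5, M13, M23, C24, M26.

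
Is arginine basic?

Yes

Lysine (K), arginine (R), and histidine (H) have basic, nitrogen-containing side chains.
Arginine is in this group.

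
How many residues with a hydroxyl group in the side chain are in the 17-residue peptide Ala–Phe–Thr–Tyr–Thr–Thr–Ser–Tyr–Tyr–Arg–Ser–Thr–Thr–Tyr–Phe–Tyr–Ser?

S, T, and Y are the three residues with a side-chain hydroxyl.
Matching residues: Thr3, Tyr4, Thr5, Thr6, Ser7, Tyr8, Tyr9, Ser11, Thr12, Thr13, Tyr14, Tyr16, Ser17.

13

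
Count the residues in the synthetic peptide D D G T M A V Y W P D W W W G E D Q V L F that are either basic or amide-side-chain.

1

Basic: H, K, R. Amide-side-chain: N, Q.
Basic residues here: none (0).
Amide-side-chain residues here: Q18 (1).
The two groups share no amino acid, so total = 0 + 1 = 1.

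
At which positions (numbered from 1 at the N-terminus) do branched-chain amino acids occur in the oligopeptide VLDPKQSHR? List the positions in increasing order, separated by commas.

1, 2

V, L, and I make up the branched-chain aliphatic group.
Matching residues: V1, L2.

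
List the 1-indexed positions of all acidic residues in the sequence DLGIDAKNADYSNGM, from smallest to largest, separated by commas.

Aspartate (D) and glutamate (E) have carboxylic-acid side chains and are the acidic amino acids.
Matching residues: D1, D5, D10.

1, 5, 10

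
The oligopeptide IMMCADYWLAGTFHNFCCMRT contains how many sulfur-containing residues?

Only Cys (C) and Met (M) have a sulfur atom in the side chain.
Matching residues: M2, M3, C4, C17, C18, M19.

6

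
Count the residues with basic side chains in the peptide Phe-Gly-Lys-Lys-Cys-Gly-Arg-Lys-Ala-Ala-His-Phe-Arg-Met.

6

Lysine (K), arginine (R), and histidine (H) have basic, nitrogen-containing side chains.
Matching residues: Lys3, Lys4, Arg7, Lys8, His11, Arg13.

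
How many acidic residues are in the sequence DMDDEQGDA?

5

The acidic residues are Asp (D) and Glu (E), whose side chains end in a carboxylate group.
Matching residues: D1, D3, D4, E5, D8.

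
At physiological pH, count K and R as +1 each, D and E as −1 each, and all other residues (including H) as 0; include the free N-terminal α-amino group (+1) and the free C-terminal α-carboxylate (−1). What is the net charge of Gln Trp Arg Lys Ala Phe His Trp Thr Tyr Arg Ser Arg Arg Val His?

Positive (K, R): Arg3, Lys4, Arg11, Arg13, Arg14 → +5.
Negative (D, E): none → −0.
The N-terminus (+1) and C-terminus (−1) cancel.
Net charge = (+5) + (−0) = +5.

+5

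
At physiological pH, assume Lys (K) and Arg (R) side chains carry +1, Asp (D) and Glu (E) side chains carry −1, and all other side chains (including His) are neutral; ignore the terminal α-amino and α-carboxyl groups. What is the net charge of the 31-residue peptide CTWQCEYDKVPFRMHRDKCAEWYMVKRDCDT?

Positive (K, R): K9, R13, R16, K18, K26, R27 → +6.
Negative (D, E): E6, D8, D17, E21, D28, D30 → −6.
Net charge = (+6) + (−6) = 0.

0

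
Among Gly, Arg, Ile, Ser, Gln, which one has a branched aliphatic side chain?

Valine (V), leucine (L), and isoleucine (I) are the branched-chain amino acids.
Of the listed options, only Ile belongs to this group.

Ile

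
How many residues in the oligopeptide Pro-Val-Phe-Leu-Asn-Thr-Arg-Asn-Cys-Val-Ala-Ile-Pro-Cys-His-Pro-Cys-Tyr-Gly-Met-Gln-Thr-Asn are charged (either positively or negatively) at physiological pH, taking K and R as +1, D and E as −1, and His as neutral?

1

Charged side chains at pH ~7.4: K, R (positive); D, E (negative).
Matching residues: Arg7.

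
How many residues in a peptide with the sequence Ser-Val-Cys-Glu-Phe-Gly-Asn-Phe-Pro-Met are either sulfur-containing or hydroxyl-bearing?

Sulfur-containing: C, M. Hydroxyl-bearing: S, T, Y.
Sulfur-containing residues here: Cys3, Met10 (2).
Hydroxyl-bearing residues here: Ser1 (1).
The two groups share no amino acid, so total = 2 + 1 = 3.

3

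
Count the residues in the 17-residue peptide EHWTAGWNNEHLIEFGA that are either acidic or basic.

Acidic: D, E. Basic: H, K, R.
Acidic residues here: E1, E10, E14 (3).
Basic residues here: H2, H11 (2).
The two groups share no amino acid, so total = 3 + 2 = 5.

5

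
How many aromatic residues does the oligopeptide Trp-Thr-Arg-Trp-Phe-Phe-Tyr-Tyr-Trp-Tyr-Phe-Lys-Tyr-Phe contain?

F, W, and Y each carry an aromatic ring on the side chain.
Matching residues: Trp1, Trp4, Phe5, Phe6, Tyr7, Tyr8, Trp9, Tyr10, Phe11, Tyr13, Phe14.

11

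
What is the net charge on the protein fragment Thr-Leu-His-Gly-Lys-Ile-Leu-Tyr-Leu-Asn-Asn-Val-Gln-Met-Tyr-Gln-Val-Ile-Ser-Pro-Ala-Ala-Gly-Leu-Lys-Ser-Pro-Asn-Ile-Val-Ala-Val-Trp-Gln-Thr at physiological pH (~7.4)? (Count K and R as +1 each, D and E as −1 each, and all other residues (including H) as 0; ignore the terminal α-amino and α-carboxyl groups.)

Positive (K, R): Lys5, Lys25 → +2.
Negative (D, E): none → −0.
Net charge = (+2) + (−0) = +2.

+2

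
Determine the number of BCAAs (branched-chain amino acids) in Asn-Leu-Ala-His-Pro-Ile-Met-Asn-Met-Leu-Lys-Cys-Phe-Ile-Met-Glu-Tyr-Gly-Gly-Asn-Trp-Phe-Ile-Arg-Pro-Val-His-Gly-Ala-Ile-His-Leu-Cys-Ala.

8

Valine (V), leucine (L), and isoleucine (I) are the branched-chain amino acids.
Matching residues: Leu2, Ile6, Leu10, Ile14, Ile23, Val26, Ile30, Leu32.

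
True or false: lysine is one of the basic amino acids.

The basic amino acids are Lys (K), Arg (R), and His (H).
Lysine is in this group.

True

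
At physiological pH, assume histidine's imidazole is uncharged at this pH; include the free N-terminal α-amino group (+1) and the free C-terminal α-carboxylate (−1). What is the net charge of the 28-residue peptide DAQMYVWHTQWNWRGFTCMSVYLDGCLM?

Near pH 7.4, K and R contribute +1 each, D and E contribute −1 each, and every other side chain (His included, as stated) is uncharged.
Positive (K, R): R14 → +1.
Negative (D, E): D1, D24 → −2.
The N-terminus (+1) and C-terminus (−1) cancel.
Net charge = (+1) + (−2) = −1.

-1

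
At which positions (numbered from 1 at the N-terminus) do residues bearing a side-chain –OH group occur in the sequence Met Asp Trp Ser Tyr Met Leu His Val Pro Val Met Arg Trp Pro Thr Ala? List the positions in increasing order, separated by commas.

Serine (S), threonine (T), and tyrosine (Y) each carry a hydroxyl group on the side chain.
Matching residues: Ser4, Tyr5, Thr16.

4, 5, 16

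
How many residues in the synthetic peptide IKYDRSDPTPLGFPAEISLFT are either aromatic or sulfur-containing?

Aromatic: F, W, Y. Sulfur-containing: C, M.
Aromatic residues here: Y3, F13, F20 (3).
Sulfur-containing residues here: none (0).
The two groups share no amino acid, so total = 3 + 0 = 3.

3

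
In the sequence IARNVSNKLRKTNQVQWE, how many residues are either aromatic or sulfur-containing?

1

Aromatic: F, W, Y. Sulfur-containing: C, M.
Aromatic residues here: W17 (1).
Sulfur-containing residues here: none (0).
The two groups share no amino acid, so total = 1 + 0 = 1.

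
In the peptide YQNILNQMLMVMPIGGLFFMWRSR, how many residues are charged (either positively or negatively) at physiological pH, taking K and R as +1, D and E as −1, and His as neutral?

Charged side chains at pH ~7.4: K, R (positive); D, E (negative).
Matching residues: R22, R24.

2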